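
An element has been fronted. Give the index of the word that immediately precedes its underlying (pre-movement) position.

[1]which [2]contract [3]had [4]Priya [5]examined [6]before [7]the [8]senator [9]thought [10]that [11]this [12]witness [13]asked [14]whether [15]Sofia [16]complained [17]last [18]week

The displaced element is "which contract" (word 2).
It functions as the direct object of "examined", so the gap sits immediately after word 5 ("examined").
Base order: Priya had examined which contract before the senator thought that this witness asked whether Sofia complained last week.

5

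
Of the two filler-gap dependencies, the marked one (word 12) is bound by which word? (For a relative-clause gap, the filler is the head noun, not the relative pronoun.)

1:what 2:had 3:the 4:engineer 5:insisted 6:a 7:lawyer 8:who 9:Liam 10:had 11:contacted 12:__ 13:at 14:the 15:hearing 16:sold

7

The marked gap is inside the relative clause, the direct object of "contacted".
Its filler is the head noun "lawyer" (via "who"), at word 7.
(The other dependency links word 1 to a gap after word 16.)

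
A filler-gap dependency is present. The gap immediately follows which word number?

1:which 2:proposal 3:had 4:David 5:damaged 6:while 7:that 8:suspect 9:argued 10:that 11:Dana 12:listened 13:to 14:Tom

The displaced element is "which proposal" (word 2).
It functions as the direct object of "damaged", so the gap sits immediately after word 5 ("damaged").
Base order: David had damaged which proposal while that suspect argued that Dana listened to Tom.

5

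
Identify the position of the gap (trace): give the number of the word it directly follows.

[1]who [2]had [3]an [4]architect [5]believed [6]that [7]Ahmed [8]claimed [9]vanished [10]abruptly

8

The displaced element is "who" (word 1).
It is linked across 2 clause boundaries (that → Ø).
It functions as the subject of "vanished", so the gap sits immediately after word 8 ("claimed").
Base order: An architect had believed that Ahmed claimed that who vanished abruptly.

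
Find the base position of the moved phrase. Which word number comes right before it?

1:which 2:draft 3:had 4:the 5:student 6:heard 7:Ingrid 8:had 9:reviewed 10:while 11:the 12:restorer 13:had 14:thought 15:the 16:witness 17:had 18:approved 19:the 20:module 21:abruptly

The displaced element is "which draft" (word 2).
It is linked across 1 clause boundary (Ø).
It functions as the direct object of "reviewed", so the gap sits immediately after word 9 ("reviewed").
Base order: The student had heard Ingrid had reviewed which draft while the restorer had thought the witness had approved the module abruptly.

9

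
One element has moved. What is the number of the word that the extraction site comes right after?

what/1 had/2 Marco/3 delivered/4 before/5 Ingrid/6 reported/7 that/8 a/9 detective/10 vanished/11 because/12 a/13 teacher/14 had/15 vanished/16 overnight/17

The displaced element is "what" (word 1).
It functions as the direct object of "delivered", so the gap sits immediately after word 4 ("delivered").
Base order: Marco had delivered what before Ingrid reported that a detective vanished because a teacher had vanished overnight.

4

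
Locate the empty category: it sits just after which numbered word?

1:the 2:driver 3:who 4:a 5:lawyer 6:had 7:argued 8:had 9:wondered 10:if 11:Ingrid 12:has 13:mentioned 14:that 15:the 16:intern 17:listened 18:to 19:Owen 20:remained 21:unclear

7

The displaced element is "the driver" (word 2).
It is linked across 1 clause boundary (Ø).
It functions as the subject of "wondered", so the gap sits immediately after word 7 ("argued").
Base order: A lawyer had argued that the driver had wondered if Ingrid has mentioned that the intern listened to Owen.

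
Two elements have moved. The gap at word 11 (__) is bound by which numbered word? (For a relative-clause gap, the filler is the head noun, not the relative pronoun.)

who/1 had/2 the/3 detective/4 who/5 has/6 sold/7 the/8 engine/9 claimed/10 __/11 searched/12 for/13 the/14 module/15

The marked gap is the subject of "searched".
Its filler is the fronted wh-phrase "who", at word 1.
(The other dependency links word 4 to a gap after word 5.)

1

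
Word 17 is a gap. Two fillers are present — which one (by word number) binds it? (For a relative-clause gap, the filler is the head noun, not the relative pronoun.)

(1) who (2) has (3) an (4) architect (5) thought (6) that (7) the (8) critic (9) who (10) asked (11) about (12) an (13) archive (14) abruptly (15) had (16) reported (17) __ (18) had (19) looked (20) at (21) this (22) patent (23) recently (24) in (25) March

The marked gap is the subject of "looked".
Its filler is the fronted wh-phrase "who", at word 1.
(The other dependency links word 8 to a gap after word 9.)

1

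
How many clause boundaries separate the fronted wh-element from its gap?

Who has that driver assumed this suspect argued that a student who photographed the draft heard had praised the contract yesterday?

"who" is extracted from the subject of "praised".
Boundaries crossed, outermost first: [Ø], [that], [Ø] — 3 in total.

3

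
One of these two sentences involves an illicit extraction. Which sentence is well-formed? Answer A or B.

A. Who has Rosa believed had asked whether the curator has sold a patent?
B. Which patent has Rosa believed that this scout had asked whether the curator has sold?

In B, the wh-phrase is extracted from inside a wh-island (introduced by "whether"), which blocks movement.
In A, the extraction path crosses only that-complement boundaries, which are transparent.
So A is grammatical.

A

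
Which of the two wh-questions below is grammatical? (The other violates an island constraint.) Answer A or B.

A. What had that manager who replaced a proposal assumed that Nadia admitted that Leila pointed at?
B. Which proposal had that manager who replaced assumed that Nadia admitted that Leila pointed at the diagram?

A

In B, the wh-phrase is extracted from inside a complex-NP island (relative clause) (introduced by "who"), which blocks movement.
In A, the extraction path crosses only that-complement boundaries, which are transparent.
So A is grammatical.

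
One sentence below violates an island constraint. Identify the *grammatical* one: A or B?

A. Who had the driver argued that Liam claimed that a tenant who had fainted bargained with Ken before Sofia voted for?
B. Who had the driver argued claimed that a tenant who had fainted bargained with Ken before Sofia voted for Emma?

In A, the wh-phrase is extracted from inside an adjunct island (introduced by "before"), which blocks movement.
In B, the extraction path crosses only that-complement boundaries, which are transparent.
So B is grammatical.

B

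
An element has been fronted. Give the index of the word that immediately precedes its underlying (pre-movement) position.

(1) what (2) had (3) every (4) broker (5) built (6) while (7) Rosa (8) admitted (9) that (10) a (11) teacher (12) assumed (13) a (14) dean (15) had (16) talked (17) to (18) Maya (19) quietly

5

The displaced element is "what" (word 1).
It functions as the direct object of "built", so the gap sits immediately after word 5 ("built").
Base order: Every broker had built what while Rosa admitted that a teacher assumed a dean had talked to Maya quietly.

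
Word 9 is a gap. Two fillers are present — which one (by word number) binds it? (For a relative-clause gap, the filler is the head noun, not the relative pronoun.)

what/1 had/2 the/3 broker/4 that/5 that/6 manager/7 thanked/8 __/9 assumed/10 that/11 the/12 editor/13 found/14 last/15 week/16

The marked gap is inside the relative clause, the direct object of "thanked".
Its filler is the head noun "broker" (via "that"), at word 4.
(The other dependency links word 1 to a gap after word 14.)

4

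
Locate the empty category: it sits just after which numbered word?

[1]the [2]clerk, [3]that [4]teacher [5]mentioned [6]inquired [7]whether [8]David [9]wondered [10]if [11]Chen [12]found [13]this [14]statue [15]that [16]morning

5

The displaced element is "the clerk" (word 2).
It is linked across 1 clause boundary (Ø).
It functions as the subject of "inquired", so the gap sits immediately after word 5 ("mentioned").
Base order: That teacher mentioned that the clerk inquired whether David wondered if Chen found this statue that morning.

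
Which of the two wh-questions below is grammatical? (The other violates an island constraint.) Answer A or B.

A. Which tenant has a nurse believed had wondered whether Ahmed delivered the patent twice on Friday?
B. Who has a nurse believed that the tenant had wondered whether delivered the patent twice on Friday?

In B, the wh-phrase is extracted from inside a wh-island (introduced by "whether"), which blocks movement.
In A, the extraction path crosses only that-complement boundaries, which are transparent.
So A is grammatical.

A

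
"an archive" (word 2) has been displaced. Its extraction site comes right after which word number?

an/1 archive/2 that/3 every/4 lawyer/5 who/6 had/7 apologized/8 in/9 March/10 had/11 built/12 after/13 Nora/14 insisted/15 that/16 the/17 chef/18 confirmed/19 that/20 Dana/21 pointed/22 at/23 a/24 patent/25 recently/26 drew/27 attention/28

The displaced element is "an archive" (word 2).
It functions as the direct object of "built", so the gap sits immediately after word 12 ("built").
Base order: Every lawyer who had apologized in March had built an archive after Nora insisted that the chef confirmed that Dana pointed at a patent recently.

12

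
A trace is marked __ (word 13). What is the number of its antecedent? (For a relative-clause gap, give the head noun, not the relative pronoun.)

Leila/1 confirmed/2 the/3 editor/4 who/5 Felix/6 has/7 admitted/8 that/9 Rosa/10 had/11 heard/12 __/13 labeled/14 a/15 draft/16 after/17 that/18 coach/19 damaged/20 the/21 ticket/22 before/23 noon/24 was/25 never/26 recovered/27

4

The gap at 13 is the subject of "labeled", inside a relative clause.
The relative pronoun is "who" (word 5); it is bound by the head noun immediately before it.
Its filler is the head noun "editor", at word 4.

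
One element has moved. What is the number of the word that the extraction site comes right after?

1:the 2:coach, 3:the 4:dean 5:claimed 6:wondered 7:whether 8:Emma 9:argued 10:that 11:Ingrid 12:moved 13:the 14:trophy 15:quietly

The displaced element is "the coach" (word 2).
It is linked across 1 clause boundary (Ø).
It functions as the subject of "wondered", so the gap sits immediately after word 5 ("claimed").
Base order: The dean claimed that the coach wondered whether Emma argued that Ingrid moved the trophy quietly.

5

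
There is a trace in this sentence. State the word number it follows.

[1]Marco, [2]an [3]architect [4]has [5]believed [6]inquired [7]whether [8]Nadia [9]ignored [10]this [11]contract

5

The displaced element is "Marco" (word 1).
It is linked across 1 clause boundary (Ø).
It functions as the subject of "inquired", so the gap sits immediately after word 5 ("believed").
Base order: An architect has believed Marco inquired whether Nadia ignored this contract.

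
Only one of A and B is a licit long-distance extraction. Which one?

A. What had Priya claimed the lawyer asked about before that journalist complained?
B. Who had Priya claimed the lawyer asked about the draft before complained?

A

In B, the wh-phrase is extracted from inside an adjunct island (introduced by "before"), which blocks movement.
In A, the extraction path crosses only that-complement boundaries, which are transparent.
So A is grammatical.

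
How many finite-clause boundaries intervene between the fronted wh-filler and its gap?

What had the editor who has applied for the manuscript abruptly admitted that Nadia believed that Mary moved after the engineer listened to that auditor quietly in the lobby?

"what" is extracted from the object of "moved".
Boundaries crossed, outermost first: [that], [that] — 2 in total.

2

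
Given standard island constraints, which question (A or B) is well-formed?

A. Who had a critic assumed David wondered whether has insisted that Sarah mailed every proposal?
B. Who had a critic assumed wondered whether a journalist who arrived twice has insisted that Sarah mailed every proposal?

B

In A, the wh-phrase is extracted from inside a wh-island (introduced by "whether"), which blocks movement.
In B, the extraction path crosses only that-complement boundaries, which are transparent.
So B is grammatical.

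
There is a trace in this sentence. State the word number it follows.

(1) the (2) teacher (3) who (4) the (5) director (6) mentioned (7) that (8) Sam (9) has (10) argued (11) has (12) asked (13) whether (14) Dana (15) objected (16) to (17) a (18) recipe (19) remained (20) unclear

The displaced element is "the teacher" (word 2).
It is linked across 2 clause boundaries (that → Ø).
It functions as the subject of "asked", so the gap sits immediately after word 10 ("argued").
Base order: The director mentioned that Sam has argued the teacher has asked whether Dana objected to a recipe.

10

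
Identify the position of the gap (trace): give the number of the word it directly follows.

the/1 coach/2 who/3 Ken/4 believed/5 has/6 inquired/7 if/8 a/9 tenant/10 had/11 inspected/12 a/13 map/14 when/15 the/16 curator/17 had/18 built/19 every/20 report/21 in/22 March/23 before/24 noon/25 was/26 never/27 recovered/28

The displaced element is "the coach" (word 2).
It is linked across 1 clause boundary (Ø).
It functions as the subject of "inquired", so the gap sits immediately after word 5 ("believed").
Base order: Ken believed the coach has inquired if a tenant had inspected a map when the curator had built every report in March before noon.

5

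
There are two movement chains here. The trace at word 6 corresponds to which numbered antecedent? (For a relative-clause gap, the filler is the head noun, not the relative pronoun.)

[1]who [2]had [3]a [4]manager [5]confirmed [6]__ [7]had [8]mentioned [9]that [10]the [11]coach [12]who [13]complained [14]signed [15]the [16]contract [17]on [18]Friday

1

The marked gap is the subject of "mentioned".
Its filler is the fronted wh-phrase "who", at word 1.
(The other dependency links word 11 to a gap after word 12.)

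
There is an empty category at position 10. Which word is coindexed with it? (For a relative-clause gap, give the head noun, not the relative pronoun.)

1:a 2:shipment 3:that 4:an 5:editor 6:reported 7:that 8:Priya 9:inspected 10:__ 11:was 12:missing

The gap at 10 is the object of "inspected", inside a relative clause.
The relative pronoun is "that" (word 3); it is bound by the head noun immediately before it.
Its filler is the head noun "shipment", at word 2.

2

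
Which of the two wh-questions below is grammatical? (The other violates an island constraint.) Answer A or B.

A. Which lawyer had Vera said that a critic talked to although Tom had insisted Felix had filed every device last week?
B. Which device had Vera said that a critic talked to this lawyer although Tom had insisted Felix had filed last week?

A

In B, the wh-phrase is extracted from inside an adjunct island (introduced by "although"), which blocks movement.
In A, the extraction path crosses only that-complement boundaries, which are transparent.
So A is grammatical.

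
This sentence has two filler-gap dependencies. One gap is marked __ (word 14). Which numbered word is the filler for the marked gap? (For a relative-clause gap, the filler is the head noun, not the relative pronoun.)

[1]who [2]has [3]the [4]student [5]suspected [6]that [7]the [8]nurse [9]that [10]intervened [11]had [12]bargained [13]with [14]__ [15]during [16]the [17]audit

1

The marked gap is the object of the preposition "with" of "bargained".
Its filler is the fronted wh-phrase "who", at word 1.
(The other dependency links word 8 to a gap after word 9.)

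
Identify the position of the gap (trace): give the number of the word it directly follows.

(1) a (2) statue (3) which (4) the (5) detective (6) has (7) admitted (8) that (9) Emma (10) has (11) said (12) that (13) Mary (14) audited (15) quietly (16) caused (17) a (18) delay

The displaced element is "a statue" (word 2).
It is linked across 2 clause boundaries (that → that).
It functions as the direct object of "audited", so the gap sits immediately after word 14 ("audited").
Base order: The detective has admitted that Emma has said that Mary audited a statue quietly.

14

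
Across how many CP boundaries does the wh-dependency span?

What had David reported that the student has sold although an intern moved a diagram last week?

"what" is extracted from the object of "sold".
Boundaries crossed, outermost first: [that] — 1 in total.

1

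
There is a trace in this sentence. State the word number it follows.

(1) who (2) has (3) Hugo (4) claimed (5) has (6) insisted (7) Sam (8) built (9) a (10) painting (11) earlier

The displaced element is "who" (word 1).
It is linked across 1 clause boundary (Ø).
It functions as the subject of "insisted", so the gap sits immediately after word 4 ("claimed").
Base order: Hugo has claimed that who has insisted Sam built a painting earlier.

4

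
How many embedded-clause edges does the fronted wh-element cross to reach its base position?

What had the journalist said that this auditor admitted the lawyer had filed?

2

"what" is extracted from the object of "filed".
Boundaries crossed, outermost first: [that], [Ø] — 2 in total.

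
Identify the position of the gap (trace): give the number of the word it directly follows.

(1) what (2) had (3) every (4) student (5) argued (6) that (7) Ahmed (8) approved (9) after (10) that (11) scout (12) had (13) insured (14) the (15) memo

The displaced element is "what" (word 1).
It is linked across 1 clause boundary (that).
It functions as the direct object of "approved", so the gap sits immediately after word 8 ("approved").
Base order: Every student had argued that Ahmed approved what after that scout had insured the memo.

8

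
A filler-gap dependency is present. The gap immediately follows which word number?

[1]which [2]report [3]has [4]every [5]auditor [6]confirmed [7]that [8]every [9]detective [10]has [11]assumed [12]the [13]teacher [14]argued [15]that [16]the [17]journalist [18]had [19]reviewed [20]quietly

The displaced element is "which report" (word 2).
It is linked across 3 clause boundaries (that → Ø → that).
It functions as the direct object of "reviewed", so the gap sits immediately after word 19 ("reviewed").
Base order: Every auditor has confirmed that every detective has assumed the teacher argued that the journalist had reviewed which report quietly.

19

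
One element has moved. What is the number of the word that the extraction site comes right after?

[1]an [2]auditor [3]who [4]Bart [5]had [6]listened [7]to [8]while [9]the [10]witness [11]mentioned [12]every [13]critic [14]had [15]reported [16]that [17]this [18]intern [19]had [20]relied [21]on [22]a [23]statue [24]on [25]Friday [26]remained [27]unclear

The displaced element is "an auditor" (word 2).
It functions as the object of the preposition "to" of "listened", so the gap sits immediately after word 7 ("to").
Base order: Bart had listened to an auditor while the witness mentioned every critic had reported that this intern had relied on a statue on Friday.

7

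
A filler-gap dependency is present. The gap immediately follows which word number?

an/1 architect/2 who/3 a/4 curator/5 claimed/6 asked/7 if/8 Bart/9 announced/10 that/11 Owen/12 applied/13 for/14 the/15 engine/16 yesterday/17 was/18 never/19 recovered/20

The displaced element is "an architect" (word 2).
It is linked across 1 clause boundary (Ø).
It functions as the subject of "asked", so the gap sits immediately after word 6 ("claimed").
Base order: A curator claimed that an architect asked if Bart announced that Owen applied for the engine yesterday.

6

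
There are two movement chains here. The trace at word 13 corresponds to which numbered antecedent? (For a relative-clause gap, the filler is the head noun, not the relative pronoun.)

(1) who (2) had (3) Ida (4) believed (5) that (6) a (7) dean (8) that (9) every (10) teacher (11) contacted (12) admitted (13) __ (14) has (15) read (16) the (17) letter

The marked gap is the subject of "read".
Its filler is the fronted wh-phrase "who", at word 1.
(The other dependency links word 7 to a gap after word 11.)

1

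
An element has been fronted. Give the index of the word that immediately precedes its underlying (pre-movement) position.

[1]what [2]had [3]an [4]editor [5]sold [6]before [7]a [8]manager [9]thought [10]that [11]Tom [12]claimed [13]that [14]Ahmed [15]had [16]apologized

The displaced element is "what" (word 1).
It functions as the direct object of "sold", so the gap sits immediately after word 5 ("sold").
Base order: An editor had sold what before a manager thought that Tom claimed that Ahmed had apologized.

5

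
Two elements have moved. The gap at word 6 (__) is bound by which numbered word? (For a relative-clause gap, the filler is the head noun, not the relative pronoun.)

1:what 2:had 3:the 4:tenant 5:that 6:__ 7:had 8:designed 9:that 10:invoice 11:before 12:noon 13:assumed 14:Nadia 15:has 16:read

4

The marked gap is inside the relative clause, the subject of "designed".
Its filler is the head noun "tenant" (via "that"), at word 4.
(The other dependency links word 1 to a gap after word 16.)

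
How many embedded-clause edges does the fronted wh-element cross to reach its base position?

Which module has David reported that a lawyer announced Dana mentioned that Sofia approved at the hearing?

3

"which module" is extracted from the object of "approved".
Boundaries crossed, outermost first: [that], [Ø], [that] — 3 in total.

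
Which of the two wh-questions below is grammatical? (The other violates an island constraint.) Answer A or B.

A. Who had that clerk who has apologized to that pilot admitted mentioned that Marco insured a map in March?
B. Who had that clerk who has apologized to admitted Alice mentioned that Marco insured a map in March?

A

In B, the wh-phrase is extracted from inside a complex-NP island (relative clause) (introduced by "who"), which blocks movement.
In A, the extraction path crosses only that-complement boundaries, which are transparent.
So A is grammatical.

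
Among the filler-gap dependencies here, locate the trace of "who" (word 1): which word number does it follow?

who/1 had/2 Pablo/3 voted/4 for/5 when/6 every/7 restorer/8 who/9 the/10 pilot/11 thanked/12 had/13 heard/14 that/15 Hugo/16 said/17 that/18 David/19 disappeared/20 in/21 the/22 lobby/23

5

The displaced element is "who" (word 1).
It functions as the object of the preposition "for" of "voted", so the gap sits immediately after word 5 ("for").
Base order: Pablo had voted for who when every restorer who the pilot thanked had heard that Hugo said that David disappeared in the lobby.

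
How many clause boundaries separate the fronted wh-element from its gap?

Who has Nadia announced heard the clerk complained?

1

"who" is extracted from the subject of "heard".
Boundaries crossed, outermost first: [Ø] — 1 in total.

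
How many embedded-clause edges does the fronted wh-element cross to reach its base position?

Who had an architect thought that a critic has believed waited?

2

"who" is extracted from the subject of "waited".
Boundaries crossed, outermost first: [that], [Ø] — 2 in total.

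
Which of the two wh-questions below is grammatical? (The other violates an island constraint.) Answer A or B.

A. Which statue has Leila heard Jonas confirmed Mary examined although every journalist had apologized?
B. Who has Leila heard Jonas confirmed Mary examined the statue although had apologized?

In B, the wh-phrase is extracted from inside an adjunct island (introduced by "although"), which blocks movement.
In A, the extraction path crosses only that-complement boundaries, which are transparent.
So A is grammatical.

A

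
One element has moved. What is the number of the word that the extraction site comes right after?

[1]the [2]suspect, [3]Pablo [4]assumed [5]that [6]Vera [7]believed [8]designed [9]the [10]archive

7

The displaced element is "the suspect" (word 2).
It is linked across 2 clause boundaries (that → Ø).
It functions as the subject of "designed", so the gap sits immediately after word 7 ("believed").
Base order: Pablo assumed that Vera believed that the suspect designed the archive.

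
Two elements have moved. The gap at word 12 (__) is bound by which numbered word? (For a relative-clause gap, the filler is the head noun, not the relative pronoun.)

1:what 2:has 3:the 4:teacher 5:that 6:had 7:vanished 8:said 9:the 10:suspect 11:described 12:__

The marked gap is the direct object of "described".
Its filler is the fronted wh-phrase "what", at word 1.
(The other dependency links word 4 to a gap after word 5.)

1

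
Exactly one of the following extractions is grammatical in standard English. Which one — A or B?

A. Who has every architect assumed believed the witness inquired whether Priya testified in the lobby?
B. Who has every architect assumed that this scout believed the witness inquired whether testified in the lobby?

A

In B, the wh-phrase is extracted from inside a wh-island (introduced by "whether"), which blocks movement.
In A, the extraction path crosses only that-complement boundaries, which are transparent.
So A is grammatical.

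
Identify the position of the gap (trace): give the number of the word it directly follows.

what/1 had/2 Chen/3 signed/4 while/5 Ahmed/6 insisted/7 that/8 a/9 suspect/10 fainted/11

4

The displaced element is "what" (word 1).
It functions as the direct object of "signed", so the gap sits immediately after word 4 ("signed").
Base order: Chen had signed what while Ahmed insisted that a suspect fainted.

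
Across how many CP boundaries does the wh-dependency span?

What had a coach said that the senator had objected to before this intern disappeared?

"what" is extracted from the PP object of "objected".
Boundaries crossed, outermost first: [that] — 1 in total.

1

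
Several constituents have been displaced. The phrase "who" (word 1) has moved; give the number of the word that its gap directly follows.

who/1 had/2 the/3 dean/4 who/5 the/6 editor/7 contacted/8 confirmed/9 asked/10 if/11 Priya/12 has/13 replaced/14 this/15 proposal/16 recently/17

The displaced element is "who" (word 1).
It is linked across 1 clause boundary (Ø).
It functions as the subject of "asked", so the gap sits immediately after word 9 ("confirmed").
Base order: The dean who the editor contacted had confirmed who asked if Priya has replaced this proposal recently.

9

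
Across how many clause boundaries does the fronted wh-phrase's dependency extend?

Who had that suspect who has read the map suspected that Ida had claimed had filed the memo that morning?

2

"who" is extracted from the subject of "filed".
Boundaries crossed, outermost first: [that], [Ø] — 2 in total.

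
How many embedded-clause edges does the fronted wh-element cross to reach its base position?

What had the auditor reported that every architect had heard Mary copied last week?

"what" is extracted from the object of "copied".
Boundaries crossed, outermost first: [that], [Ø] — 2 in total.

2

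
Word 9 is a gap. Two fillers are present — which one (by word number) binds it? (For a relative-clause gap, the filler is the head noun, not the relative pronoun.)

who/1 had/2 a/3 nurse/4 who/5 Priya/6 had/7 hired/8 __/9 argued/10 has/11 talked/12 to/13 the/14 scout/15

4

The marked gap is inside the relative clause, the direct object of "hired".
Its filler is the head noun "nurse" (via "who"), at word 4.
(The other dependency links word 1 to a gap after word 10.)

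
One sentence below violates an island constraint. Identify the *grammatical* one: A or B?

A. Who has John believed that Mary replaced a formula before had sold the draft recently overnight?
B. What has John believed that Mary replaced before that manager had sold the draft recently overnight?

B

In A, the wh-phrase is extracted from inside an adjunct island (introduced by "before"), which blocks movement.
In B, the extraction path crosses only that-complement boundaries, which are transparent.
So B is grammatical.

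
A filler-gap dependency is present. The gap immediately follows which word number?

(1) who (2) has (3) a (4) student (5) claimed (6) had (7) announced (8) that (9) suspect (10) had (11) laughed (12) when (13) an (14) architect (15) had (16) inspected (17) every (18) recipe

5

The displaced element is "who" (word 1).
It is linked across 1 clause boundary (Ø).
It functions as the subject of "announced", so the gap sits immediately after word 5 ("claimed").
Base order: A student has claimed who had announced that suspect had laughed when an architect had inspected every recipe.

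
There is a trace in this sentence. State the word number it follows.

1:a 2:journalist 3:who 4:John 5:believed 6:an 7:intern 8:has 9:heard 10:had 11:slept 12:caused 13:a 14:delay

9

The displaced element is "a journalist" (word 2).
It is linked across 2 clause boundaries (Ø → Ø).
It functions as the subject of "slept", so the gap sits immediately after word 9 ("heard").
Base order: John believed an intern has heard that a journalist had slept.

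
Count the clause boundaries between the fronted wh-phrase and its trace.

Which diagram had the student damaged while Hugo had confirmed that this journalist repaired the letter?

0

"which diagram" originates inside the matrix clause — no clause boundary is crossed.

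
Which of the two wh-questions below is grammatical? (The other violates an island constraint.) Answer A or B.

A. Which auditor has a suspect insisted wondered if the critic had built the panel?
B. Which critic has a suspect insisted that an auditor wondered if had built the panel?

A

In B, the wh-phrase is extracted from inside a wh-island (introduced by "if"), which blocks movement.
In A, the extraction path crosses only that-complement boundaries, which are transparent.
So A is grammatical.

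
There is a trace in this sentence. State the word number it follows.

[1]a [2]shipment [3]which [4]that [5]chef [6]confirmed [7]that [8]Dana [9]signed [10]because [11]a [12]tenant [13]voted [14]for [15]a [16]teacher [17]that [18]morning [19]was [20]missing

9

The displaced element is "a shipment" (word 2).
It is linked across 1 clause boundary (that).
It functions as the direct object of "signed", so the gap sits immediately after word 9 ("signed").
Base order: That chef confirmed that Dana signed a shipment because a tenant voted for a teacher that morning.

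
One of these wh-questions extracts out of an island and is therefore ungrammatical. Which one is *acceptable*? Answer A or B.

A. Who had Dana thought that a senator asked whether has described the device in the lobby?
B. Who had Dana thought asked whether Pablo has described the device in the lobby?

B

In A, the wh-phrase is extracted from inside a wh-island (introduced by "whether"), which blocks movement.
In B, the extraction path crosses only that-complement boundaries, which are transparent.
So B is grammatical.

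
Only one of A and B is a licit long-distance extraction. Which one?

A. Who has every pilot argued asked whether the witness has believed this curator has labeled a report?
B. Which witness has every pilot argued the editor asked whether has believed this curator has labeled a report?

A

In B, the wh-phrase is extracted from inside a wh-island (introduced by "whether"), which blocks movement.
In A, the extraction path crosses only that-complement boundaries, which are transparent.
So A is grammatical.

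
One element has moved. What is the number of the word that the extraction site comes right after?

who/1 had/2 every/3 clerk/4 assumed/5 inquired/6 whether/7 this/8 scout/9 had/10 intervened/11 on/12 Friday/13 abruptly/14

5

The displaced element is "who" (word 1).
It is linked across 1 clause boundary (Ø).
It functions as the subject of "inquired", so the gap sits immediately after word 5 ("assumed").
Base order: Every clerk had assumed that who inquired whether this scout had intervened on Friday abruptly.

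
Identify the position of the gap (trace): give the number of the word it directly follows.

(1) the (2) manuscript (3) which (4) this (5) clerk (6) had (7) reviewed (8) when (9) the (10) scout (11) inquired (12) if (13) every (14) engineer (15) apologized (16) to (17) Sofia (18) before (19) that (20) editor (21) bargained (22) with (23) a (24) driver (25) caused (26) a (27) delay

7

The displaced element is "the manuscript" (word 2).
It functions as the direct object of "reviewed", so the gap sits immediately after word 7 ("reviewed").
Base order: This clerk had reviewed the manuscript when the scout inquired if every engineer apologized to Sofia before that editor bargained with a driver.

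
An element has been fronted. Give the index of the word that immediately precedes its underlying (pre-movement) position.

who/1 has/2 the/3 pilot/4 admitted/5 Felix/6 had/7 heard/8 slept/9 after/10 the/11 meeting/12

8

The displaced element is "who" (word 1).
It is linked across 2 clause boundaries (Ø → Ø).
It functions as the subject of "slept", so the gap sits immediately after word 8 ("heard").
Base order: The pilot has admitted Felix had heard who slept after the meeting.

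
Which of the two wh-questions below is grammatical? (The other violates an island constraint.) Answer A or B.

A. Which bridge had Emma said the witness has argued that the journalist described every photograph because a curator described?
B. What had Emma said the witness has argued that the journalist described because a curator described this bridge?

In A, the wh-phrase is extracted from inside an adjunct island (introduced by "because"), which blocks movement.
In B, the extraction path crosses only that-complement boundaries, which are transparent.
So B is grammatical.

B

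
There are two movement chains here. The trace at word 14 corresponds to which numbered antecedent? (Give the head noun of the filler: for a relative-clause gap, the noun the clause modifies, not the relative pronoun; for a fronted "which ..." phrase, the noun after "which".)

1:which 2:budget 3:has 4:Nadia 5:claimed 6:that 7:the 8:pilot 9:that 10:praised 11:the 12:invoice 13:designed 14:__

The marked gap is the direct object of "designed".
Its filler is the fronted wh-phrase "which budget", at word 2.
(The other dependency links word 8 to a gap after word 9.)

2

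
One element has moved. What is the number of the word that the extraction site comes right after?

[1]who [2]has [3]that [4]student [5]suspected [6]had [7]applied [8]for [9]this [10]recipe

5

The displaced element is "who" (word 1).
It is linked across 1 clause boundary (Ø).
It functions as the subject of "applied", so the gap sits immediately after word 5 ("suspected").
Base order: That student has suspected that who had applied for this recipe.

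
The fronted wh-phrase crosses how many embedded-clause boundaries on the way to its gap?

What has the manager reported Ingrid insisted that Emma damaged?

"what" is extracted from the object of "damaged".
Boundaries crossed, outermost first: [Ø], [that] — 2 in total.

2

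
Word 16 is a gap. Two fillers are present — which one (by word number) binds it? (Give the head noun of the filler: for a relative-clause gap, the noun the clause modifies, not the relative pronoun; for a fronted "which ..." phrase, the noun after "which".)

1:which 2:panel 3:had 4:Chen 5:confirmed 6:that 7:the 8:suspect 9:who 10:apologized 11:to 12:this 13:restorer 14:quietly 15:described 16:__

The marked gap is the direct object of "described".
Its filler is the fronted wh-phrase "which panel", at word 2.
(The other dependency links word 8 to a gap after word 9.)

2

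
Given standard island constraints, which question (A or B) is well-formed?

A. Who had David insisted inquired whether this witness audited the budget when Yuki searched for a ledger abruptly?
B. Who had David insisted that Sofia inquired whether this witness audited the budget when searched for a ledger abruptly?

A

In B, the wh-phrase is extracted from inside a wh-island (introduced by "whether"), which blocks movement.
In A, the extraction path crosses only that-complement boundaries, which are transparent.
So A is grammatical.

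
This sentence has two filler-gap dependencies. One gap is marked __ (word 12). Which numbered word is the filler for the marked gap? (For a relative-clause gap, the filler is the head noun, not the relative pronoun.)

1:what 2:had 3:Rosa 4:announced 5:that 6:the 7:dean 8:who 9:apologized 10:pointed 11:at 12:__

1

The marked gap is the object of the preposition "at" of "pointed".
Its filler is the fronted wh-phrase "what", at word 1.
(The other dependency links word 7 to a gap after word 8.)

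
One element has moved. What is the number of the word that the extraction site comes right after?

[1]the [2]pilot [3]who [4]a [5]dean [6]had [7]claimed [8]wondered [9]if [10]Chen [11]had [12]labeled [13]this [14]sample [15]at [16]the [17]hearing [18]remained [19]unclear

7

The displaced element is "the pilot" (word 2).
It is linked across 1 clause boundary (Ø).
It functions as the subject of "wondered", so the gap sits immediately after word 7 ("claimed").
Base order: A dean had claimed that the pilot wondered if Chen had labeled this sample at the hearing.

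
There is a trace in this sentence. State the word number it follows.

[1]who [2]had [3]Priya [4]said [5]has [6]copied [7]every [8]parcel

4

The displaced element is "who" (word 1).
It is linked across 1 clause boundary (Ø).
It functions as the subject of "copied", so the gap sits immediately after word 4 ("said").
Base order: Priya had said who has copied every parcel.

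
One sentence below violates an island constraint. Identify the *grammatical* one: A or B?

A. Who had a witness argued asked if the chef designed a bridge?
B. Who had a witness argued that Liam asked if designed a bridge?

In B, the wh-phrase is extracted from inside a wh-island (introduced by "if"), which blocks movement.
In A, the extraction path crosses only that-complement boundaries, which are transparent.
So A is grammatical.

A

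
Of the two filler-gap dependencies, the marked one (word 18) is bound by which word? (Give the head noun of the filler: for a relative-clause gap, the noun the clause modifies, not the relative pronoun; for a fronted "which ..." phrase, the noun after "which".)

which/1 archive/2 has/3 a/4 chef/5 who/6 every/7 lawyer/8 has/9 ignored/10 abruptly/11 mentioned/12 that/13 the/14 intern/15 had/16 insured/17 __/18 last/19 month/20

The marked gap is the direct object of "insured".
Its filler is the fronted wh-phrase "which archive", at word 2.
(The other dependency links word 5 to a gap after word 10.)

2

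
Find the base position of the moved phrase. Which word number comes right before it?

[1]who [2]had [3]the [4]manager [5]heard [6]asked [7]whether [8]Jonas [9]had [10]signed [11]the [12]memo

5

The displaced element is "who" (word 1).
It is linked across 1 clause boundary (Ø).
It functions as the subject of "asked", so the gap sits immediately after word 5 ("heard").
Base order: The manager had heard that who asked whether Jonas had signed the memo.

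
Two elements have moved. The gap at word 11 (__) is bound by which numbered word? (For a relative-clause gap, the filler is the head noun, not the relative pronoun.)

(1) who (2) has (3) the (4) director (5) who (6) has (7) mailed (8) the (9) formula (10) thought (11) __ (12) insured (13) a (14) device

The marked gap is the subject of "insured".
Its filler is the fronted wh-phrase "who", at word 1.
(The other dependency links word 4 to a gap after word 5.)

1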